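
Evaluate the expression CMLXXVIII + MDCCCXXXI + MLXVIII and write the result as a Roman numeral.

CMLXXVIII = 978, MDCCCXXXI = 1831, MLXVIII = 1068
978 + 1831 = 2809
2809 + 1068 = 3877

MMMDCCCLXXVII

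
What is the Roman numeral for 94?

Convert 94 to Roman numerals:
  94 contains 1×90 (XC)
  4 contains 1×4 (IV)

XCIV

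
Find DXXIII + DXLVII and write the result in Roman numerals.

DXXIII = 523
DXLVII = 547
523 + 547 = 1070

MLXX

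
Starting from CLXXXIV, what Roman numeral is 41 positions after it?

CLXXXIV = 184
184 + 41 = 225

CCXXV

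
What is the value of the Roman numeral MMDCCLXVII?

MMDCCLXVII: M=1000, M=1000, D=500, C=100, C=100, L=50, X=10, V=5, I=1, I=1
1000 + 1000 + 500 + 100 + 100 + 50 + 10 + 5 + 1 + 1 = 2767

2767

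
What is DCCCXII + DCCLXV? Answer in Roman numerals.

DCCCXII = 812
DCCLXV = 765
812 + 765 = 1577

MDLXXVII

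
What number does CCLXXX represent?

CCLXXX: C=100, C=100, L=50, X=10, X=10, X=10
100 + 100 + 50 + 10 + 10 + 10 = 280

280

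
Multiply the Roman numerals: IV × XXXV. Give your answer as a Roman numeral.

IV = 4
XXXV = 35
4 × 35 = 140

CXL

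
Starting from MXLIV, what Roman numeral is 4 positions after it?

MXLIV = 1044
1044 + 4 = 1048

MXLVIII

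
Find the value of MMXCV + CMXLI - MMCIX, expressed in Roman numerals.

MMXCV = 2095, CMXLI = 941, MMCIX = 2109
2095 + 941 = 3036
3036 - 2109 = 927

CMXXVII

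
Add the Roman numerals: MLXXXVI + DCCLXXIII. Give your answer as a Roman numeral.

MLXXXVI = 1086
DCCLXXIII = 773
1086 + 773 = 1859

MDCCCLIX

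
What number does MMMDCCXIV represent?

MMMDCCXIV: M=1000, M=1000, M=1000, D=500, C=100, C=100, X=10, IV=4
1000 + 1000 + 1000 + 500 + 100 + 100 + 10 + 4 = 3714

3714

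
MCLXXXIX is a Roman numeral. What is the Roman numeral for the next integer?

MCLXXXIX = 1189, so the next integer is 1189 + 1 = 1190

MCXC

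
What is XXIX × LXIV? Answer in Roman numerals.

XXIX = 29
LXIV = 64
29 × 64 = 1856

MDCCCLVI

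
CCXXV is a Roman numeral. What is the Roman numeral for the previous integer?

CCXXV = 225, so the previous integer is 225 - 1 = 224

CCXXIV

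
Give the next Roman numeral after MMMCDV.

MMMCDV = 3405, so the next integer is 3405 + 1 = 3406

MMMCDVI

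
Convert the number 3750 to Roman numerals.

Convert 3750 to Roman numerals:
  3750 contains 3×1000 (MMM)
  750 contains 1×500 (D)
  250 contains 2×100 (CC)
  50 contains 1×50 (L)

MMMDCCL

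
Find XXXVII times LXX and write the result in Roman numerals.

XXXVII = 37
LXX = 70
37 × 70 = 2590

MMDXC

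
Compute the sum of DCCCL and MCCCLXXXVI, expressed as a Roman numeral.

DCCCL = 850
MCCCLXXXVI = 1386
850 + 1386 = 2236

MMCCXXXVI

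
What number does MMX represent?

MMX: M=1000, M=1000, X=10
1000 + 1000 + 10 = 2010

2010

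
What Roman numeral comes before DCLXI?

DCLXI = 661, so the previous integer is 661 - 1 = 660

DCLX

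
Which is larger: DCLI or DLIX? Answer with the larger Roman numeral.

DCLI = 651
DLIX = 559
651 is larger

DCLI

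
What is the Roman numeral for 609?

Convert 609 to Roman numerals:
  609 contains 1×500 (D)
  109 contains 1×100 (C)
  9 contains 1×9 (IX)

DCIX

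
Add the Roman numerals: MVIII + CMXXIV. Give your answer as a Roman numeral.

MVIII = 1008
CMXXIV = 924
1008 + 924 = 1932

MCMXXXII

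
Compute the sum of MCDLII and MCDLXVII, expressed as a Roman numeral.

MCDLII = 1452
MCDLXVII = 1467
1452 + 1467 = 2919

MMCMXIX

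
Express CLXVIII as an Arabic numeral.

CLXVIII: C=100, L=50, X=10, V=5, I=1, I=1, I=1
100 + 50 + 10 + 5 + 1 + 1 + 1 = 168

168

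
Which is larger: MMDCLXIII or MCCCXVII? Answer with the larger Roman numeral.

MMDCLXIII = 2663
MCCCXVII = 1317
2663 is larger

MMDCLXIII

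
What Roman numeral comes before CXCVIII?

CXCVIII = 198, so the previous integer is 198 - 1 = 197

CXCVII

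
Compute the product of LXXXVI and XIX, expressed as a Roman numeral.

LXXXVI = 86
XIX = 19
86 × 19 = 1634

MDCXXXIV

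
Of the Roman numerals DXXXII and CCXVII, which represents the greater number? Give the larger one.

DXXXII = 532
CCXVII = 217
532 is larger

DXXXII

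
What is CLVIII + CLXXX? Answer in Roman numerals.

CLVIII = 158
CLXXX = 180
158 + 180 = 338

CCCXXXVIII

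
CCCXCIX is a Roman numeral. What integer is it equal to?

CCCXCIX: C=100, C=100, C=100, XC=90, IX=9
100 + 100 + 100 + 90 + 9 = 399

399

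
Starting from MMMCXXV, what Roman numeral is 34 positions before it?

MMMCXXV = 3125
3125 - 34 = 3091

MMMXCI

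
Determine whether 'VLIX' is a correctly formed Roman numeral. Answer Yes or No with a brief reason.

'VLIX': Invalid subtractive combination: VL

No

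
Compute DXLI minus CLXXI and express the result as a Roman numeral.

DXLI = 541
CLXXI = 171
541 - 171 = 370

CCCLXX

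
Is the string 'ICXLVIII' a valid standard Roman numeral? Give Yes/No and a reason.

'ICXLVIII': Invalid subtractive combination: IC

No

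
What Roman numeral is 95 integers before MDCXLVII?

MDCXLVII = 1647
1647 - 95 = 1552

MDLII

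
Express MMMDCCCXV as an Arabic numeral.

MMMDCCCXV: M=1000, M=1000, M=1000, D=500, C=100, C=100, C=100, X=10, V=5
1000 + 1000 + 1000 + 500 + 100 + 100 + 100 + 10 + 5 = 3815

3815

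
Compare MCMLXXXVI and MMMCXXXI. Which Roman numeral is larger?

MCMLXXXVI = 1986
MMMCXXXI = 3131
3131 is larger

MMMCXXXI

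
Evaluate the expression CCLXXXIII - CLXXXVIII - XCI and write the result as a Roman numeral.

CCLXXXIII = 283, CLXXXVIII = 188, XCI = 91
283 - 188 = 95
95 - 91 = 4

IV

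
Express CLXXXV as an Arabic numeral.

CLXXXV: C=100, L=50, X=10, X=10, X=10, V=5
100 + 50 + 10 + 10 + 10 + 5 = 185

185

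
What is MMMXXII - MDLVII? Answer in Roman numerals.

MMMXXII = 3022
MDLVII = 1557
3022 - 1557 = 1465

MCDLXV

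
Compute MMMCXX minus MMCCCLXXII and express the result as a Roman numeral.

MMMCXX = 3120
MMCCCLXXII = 2372
3120 - 2372 = 748

DCCXLVIII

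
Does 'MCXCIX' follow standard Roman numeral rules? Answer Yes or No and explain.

'MCXCIX': Check the rules: uses only the symbols I, V, X, L, C, D, M; no symbol is repeated more than three times in a row; V, L and D each appear at most once; the only places a smaller symbol precedes a larger one are the allowed subtractive pairs XC, IX, the symbol right after such a pair (if any) is smaller than the pair's first symbol, and otherwise the values never increase from left to right. Value: M (1000) + C (100) + XC (90) + IX (9) = 1199. So it is a valid standard Roman numeral.

Yes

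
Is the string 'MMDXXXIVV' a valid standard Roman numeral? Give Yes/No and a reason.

'MMDXXXIVV': V should not appear more than once

No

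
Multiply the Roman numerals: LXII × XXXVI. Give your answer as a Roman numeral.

LXII = 62
XXXVI = 36
62 × 36 = 2232

MMCCXXXII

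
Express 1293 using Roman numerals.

Convert 1293 to Roman numerals:
  1293 contains 1×1000 (M)
  293 contains 2×100 (CC)
  93 contains 1×90 (XC)
  3 contains 3×1 (III)

MCCXCIII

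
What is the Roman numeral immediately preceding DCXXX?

DCXXX = 630, so the previous integer is 630 - 1 = 629

DCXXIX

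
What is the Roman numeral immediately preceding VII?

VII = 7, so the previous integer is 7 - 1 = 6

VI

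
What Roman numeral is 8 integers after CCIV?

CCIV = 204
204 + 8 = 212

CCXII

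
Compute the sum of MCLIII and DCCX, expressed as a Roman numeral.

MCLIII = 1153
DCCX = 710
1153 + 710 = 1863

MDCCCLXIII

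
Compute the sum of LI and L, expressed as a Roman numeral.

LI = 51
L = 50
51 + 50 = 101

CI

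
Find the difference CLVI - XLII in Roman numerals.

CLVI = 156
XLII = 42
156 - 42 = 114

CXIV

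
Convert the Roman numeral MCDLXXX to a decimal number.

MCDLXXX: M=1000, CD=400, L=50, X=10, X=10, X=10
1000 + 400 + 50 + 10 + 10 + 10 = 1480

1480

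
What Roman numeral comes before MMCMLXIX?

MMCMLXIX = 2969; previous is 2968

MMCMLXVIII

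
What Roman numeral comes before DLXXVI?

DLXXVI = 576; previous is 575

DLXXV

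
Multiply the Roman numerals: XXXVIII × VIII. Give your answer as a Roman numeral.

XXXVIII = 38
VIII = 8
38 × 8 = 304

CCCIV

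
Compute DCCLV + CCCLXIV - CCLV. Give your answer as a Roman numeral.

DCCLV = 755, CCCLXIV = 364, CCLV = 255
755 + 364 = 1119
1119 - 255 = 864

DCCCLXIV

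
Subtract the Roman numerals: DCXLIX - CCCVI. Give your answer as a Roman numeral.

DCXLIX = 649
CCCVI = 306
649 - 306 = 343

CCCXLIII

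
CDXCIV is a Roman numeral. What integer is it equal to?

CDXCIV: CD=400, XC=90, IV=4
400 + 90 + 4 = 494

494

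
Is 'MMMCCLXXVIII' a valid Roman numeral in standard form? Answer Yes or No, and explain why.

'MMMCCLXXVIII': Check the rules: uses only the symbols I, V, X, L, C, D, M; no symbol is repeated more than three times in a row; V, L and D each appear at most once; no smaller symbol precedes a larger one (values never increase from left to right). Value: M (1000) + M (1000) + M (1000) + C (100) + C (100) + L (50) + X (10) + X (10) + V (5) + I (1) + I (1) + I (1) = 3278. So it is a valid standard Roman numeral.

Yes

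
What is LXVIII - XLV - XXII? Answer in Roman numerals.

LXVIII = 68, XLV = 45, XXII = 22
68 - 45 = 23
23 - 22 = 1

I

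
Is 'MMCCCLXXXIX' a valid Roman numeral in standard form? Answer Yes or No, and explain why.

'MMCCCLXXXIX': Check the rules: uses only the symbols I, V, X, L, C, D, M; no symbol is repeated more than three times in a row; V, L and D each appear at most once; the only place a smaller symbol precedes a larger one is the allowed subtractive pair IX, the symbol right after such a pair (if any) is smaller than the pair's first symbol, and otherwise the values never increase from left to right. Value: M (1000) + M (1000) + C (100) + C (100) + C (100) + L (50) + X (10) + X (10) + X (10) + IX (9) = 2389. So it is a valid standard Roman numeral.

Yes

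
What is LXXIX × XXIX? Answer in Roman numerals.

LXXIX = 79
XXIX = 29
79 × 29 = 2291

MMCCXCI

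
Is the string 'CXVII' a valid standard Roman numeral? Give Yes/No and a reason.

'CXVII': Check the rules: uses only the symbols I, V, X, L, C, D, M; no symbol is repeated more than three times in a row; V, L and D each appear at most once; no smaller symbol precedes a larger one (values never increase from left to right). Value: C (100) + X (10) + V (5) + I (1) + I (1) = 117. So it is a valid standard Roman numeral.

Yes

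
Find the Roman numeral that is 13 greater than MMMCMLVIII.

MMMCMLVIII = 3958
3958 + 13 = 3971

MMMCMLXXI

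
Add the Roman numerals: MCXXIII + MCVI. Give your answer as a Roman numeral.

MCXXIII = 1123
MCVI = 1106
1123 + 1106 = 2229

MMCCXXIX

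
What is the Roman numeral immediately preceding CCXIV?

CCXIV = 214; previous is 213

CCXIII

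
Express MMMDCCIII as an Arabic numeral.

MMMDCCIII: M=1000, M=1000, M=1000, D=500, C=100, C=100, I=1, I=1, I=1
1000 + 1000 + 1000 + 500 + 100 + 100 + 1 + 1 + 1 = 3703

3703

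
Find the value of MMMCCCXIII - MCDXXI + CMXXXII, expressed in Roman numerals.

MMMCCCXIII = 3313, MCDXXI = 1421, CMXXXII = 932
3313 - 1421 = 1892
1892 + 932 = 2824

MMDCCCXXIV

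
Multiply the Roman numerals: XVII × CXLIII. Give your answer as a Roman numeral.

XVII = 17
CXLIII = 143
17 × 143 = 2431

MMCDXXXI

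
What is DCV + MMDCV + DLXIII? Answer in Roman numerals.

DCV = 605, MMDCV = 2605, DLXIII = 563
605 + 2605 = 3210
3210 + 563 = 3773

MMMDCCLXXIII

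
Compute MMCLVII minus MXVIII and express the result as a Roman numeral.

MMCLVII = 2157
MXVIII = 1018
2157 - 1018 = 1139

MCXXXIX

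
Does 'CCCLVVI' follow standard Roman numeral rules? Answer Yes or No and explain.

'CCCLVVI': V should not appear more than once

No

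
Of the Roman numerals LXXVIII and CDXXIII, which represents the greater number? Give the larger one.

LXXVIII = 78
CDXXIII = 423
423 is larger

CDXXIII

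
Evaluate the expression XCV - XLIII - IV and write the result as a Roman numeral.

XCV = 95, XLIII = 43, IV = 4
95 - 43 = 52
52 - 4 = 48

XLVIII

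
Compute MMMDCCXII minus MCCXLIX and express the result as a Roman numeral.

MMMDCCXII = 3712
MCCXLIX = 1249
3712 - 1249 = 2463

MMCDLXIII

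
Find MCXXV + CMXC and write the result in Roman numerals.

MCXXV = 1125
CMXC = 990
1125 + 990 = 2115

MMCXV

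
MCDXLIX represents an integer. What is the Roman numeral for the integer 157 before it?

MCDXLIX = 1449
1449 - 157 = 1292

MCCXCII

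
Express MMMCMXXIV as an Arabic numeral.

MMMCMXXIV: M=1000, M=1000, M=1000, CM=900, X=10, X=10, IV=4
1000 + 1000 + 1000 + 900 + 10 + 10 + 4 = 3924

3924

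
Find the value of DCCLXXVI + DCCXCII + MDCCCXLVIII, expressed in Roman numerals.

DCCLXXVI = 776, DCCXCII = 792, MDCCCXLVIII = 1848
776 + 792 = 1568
1568 + 1848 = 3416

MMMCDXVI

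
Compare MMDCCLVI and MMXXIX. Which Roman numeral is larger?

MMDCCLVI = 2756
MMXXIX = 2029
2756 is larger

MMDCCLVI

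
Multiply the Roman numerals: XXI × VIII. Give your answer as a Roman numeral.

XXI = 21
VIII = 8
21 × 8 = 168

CLXVIII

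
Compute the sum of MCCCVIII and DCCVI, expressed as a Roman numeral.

MCCCVIII = 1308
DCCVI = 706
1308 + 706 = 2014

MMXIV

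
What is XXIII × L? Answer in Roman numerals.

XXIII = 23
L = 50
23 × 50 = 1150

MCL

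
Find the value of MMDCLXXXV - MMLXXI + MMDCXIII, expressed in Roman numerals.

MMDCLXXXV = 2685, MMLXXI = 2071, MMDCXIII = 2613
2685 - 2071 = 614
614 + 2613 = 3227

MMMCCXXVII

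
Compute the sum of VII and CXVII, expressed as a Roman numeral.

VII = 7
CXVII = 117
7 + 117 = 124

CXXIV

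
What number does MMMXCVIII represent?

MMMXCVIII: M=1000, M=1000, M=1000, XC=90, V=5, I=1, I=1, I=1
1000 + 1000 + 1000 + 90 + 5 + 1 + 1 + 1 = 3098

3098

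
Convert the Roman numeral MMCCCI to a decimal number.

MMCCCI: M=1000, M=1000, C=100, C=100, C=100, I=1
1000 + 1000 + 100 + 100 + 100 + 1 = 2301

2301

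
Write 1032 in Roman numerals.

Convert 1032 to Roman numerals:
  1032 contains 1×1000 (M)
  32 contains 3×10 (XXX)
  2 contains 2×1 (II)

MXXXII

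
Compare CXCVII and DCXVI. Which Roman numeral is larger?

CXCVII = 197
DCXVI = 616
616 is larger

DCXVI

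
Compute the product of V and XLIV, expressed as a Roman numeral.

V = 5
XLIV = 44
5 × 44 = 220

CCXX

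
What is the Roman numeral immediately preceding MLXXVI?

MLXXVI = 1076, so the previous integer is 1076 - 1 = 1075

MLXXV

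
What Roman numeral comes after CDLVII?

CDLVII = 457, so the next integer is 457 + 1 = 458

CDLVIII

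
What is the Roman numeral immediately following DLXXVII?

DLXXVII = 577; next is 578

DLXXVIII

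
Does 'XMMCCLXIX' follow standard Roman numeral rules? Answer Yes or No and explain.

'XMMCCLXIX': Invalid subtractive combination: XM

No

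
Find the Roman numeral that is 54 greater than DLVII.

DLVII = 557
557 + 54 = 611

DCXI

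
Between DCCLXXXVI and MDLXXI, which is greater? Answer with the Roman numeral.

DCCLXXXVI = 786
MDLXXI = 1571
1571 is larger

MDLXXI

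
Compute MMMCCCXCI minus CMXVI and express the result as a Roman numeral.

MMMCCCXCI = 3391
CMXVI = 916
3391 - 916 = 2475

MMCDLXXV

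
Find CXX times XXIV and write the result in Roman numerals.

CXX = 120
XXIV = 24
120 × 24 = 2880

MMDCCCLXXX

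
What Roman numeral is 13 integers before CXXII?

CXXII = 122
122 - 13 = 109

CIX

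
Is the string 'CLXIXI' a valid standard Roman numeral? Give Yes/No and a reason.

'CLXIXI': I cannot come right after the subtractive pair IX: once I is subtracted in IX, the next symbol must be smaller than I

No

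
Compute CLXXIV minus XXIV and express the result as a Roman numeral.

CLXXIV = 174
XXIV = 24
174 - 24 = 150

CL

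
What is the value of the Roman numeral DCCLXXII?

DCCLXXII: D=500, C=100, C=100, L=50, X=10, X=10, I=1, I=1
500 + 100 + 100 + 50 + 10 + 10 + 1 + 1 = 772

772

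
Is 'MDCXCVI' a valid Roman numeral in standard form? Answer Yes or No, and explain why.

'MDCXCVI': Check the rules: uses only the symbols I, V, X, L, C, D, M; no symbol is repeated more than three times in a row; V, L and D each appear at most once; the only place a smaller symbol precedes a larger one is the allowed subtractive pair XC, the symbol right after such a pair (if any) is smaller than the pair's first symbol, and otherwise the values never increase from left to right. Value: M (1000) + D (500) + C (100) + XC (90) + V (5) + I (1) = 1696. So it is a valid standard Roman numeral.

Yes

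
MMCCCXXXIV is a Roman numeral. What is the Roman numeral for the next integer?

MMCCCXXXIV = 2334, so the next integer is 2334 + 1 = 2335

MMCCCXXXV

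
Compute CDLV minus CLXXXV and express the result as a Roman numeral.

CDLV = 455
CLXXXV = 185
455 - 185 = 270

CCLXX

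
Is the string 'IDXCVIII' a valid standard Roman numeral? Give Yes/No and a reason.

'IDXCVIII': Invalid subtractive combination: ID

No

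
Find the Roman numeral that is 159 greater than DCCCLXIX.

DCCCLXIX = 869
869 + 159 = 1028

MXXVIII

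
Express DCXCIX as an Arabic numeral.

DCXCIX: D=500, C=100, XC=90, IX=9
500 + 100 + 90 + 9 = 699

699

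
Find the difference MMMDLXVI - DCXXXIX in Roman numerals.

MMMDLXVI = 3566
DCXXXIX = 639
3566 - 639 = 2927

MMCMXXVII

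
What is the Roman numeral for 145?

Convert 145 to Roman numerals:
  145 contains 1×100 (C)
  45 contains 1×40 (XL)
  5 contains 1×5 (V)

CXLV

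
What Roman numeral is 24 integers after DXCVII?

DXCVII = 597
597 + 24 = 621

DCXXI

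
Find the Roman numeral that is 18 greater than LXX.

LXX = 70
70 + 18 = 88

LXXXVIII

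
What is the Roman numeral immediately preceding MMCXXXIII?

MMCXXXIII = 2133; previous is 2132

MMCXXXII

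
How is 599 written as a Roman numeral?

Convert 599 to Roman numerals:
  599 contains 1×500 (D)
  99 contains 1×90 (XC)
  9 contains 1×9 (IX)

DXCIX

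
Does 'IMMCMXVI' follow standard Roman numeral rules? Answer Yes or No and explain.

'IMMCMXVI': Invalid subtractive combination: IM

No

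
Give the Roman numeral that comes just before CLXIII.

CLXIII = 163, so the previous integer is 163 - 1 = 162

CLXII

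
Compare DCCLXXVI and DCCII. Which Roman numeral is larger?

DCCLXXVI = 776
DCCII = 702
776 is larger

DCCLXXVI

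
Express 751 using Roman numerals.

Convert 751 to Roman numerals:
  751 contains 1×500 (D)
  251 contains 2×100 (CC)
  51 contains 1×50 (L)
  1 contains 1×1 (I)

DCCLI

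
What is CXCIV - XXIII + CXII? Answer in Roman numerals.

CXCIV = 194, XXIII = 23, CXII = 112
194 - 23 = 171
171 + 112 = 283

CCLXXXIII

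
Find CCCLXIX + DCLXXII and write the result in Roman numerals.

CCCLXIX = 369
DCLXXII = 672
369 + 672 = 1041

MXLI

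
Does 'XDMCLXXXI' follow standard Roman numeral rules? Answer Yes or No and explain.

'XDMCLXXXI': Invalid subtractive combination: XD

No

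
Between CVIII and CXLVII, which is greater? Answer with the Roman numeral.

CVIII = 108
CXLVII = 147
147 is larger

CXLVII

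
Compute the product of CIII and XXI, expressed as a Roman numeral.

CIII = 103
XXI = 21
103 × 21 = 2163

MMCLXIII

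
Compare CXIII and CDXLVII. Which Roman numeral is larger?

CXIII = 113
CDXLVII = 447
447 is larger

CDXLVII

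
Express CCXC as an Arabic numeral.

CCXC: C=100, C=100, XC=90
100 + 100 + 90 = 290

290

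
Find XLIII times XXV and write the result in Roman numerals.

XLIII = 43
XXV = 25
43 × 25 = 1075

MLXXV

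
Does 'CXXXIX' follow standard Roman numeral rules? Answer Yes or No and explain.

'CXXXIX': Check the rules: uses only the symbols I, V, X, L, C, D, M; no symbol is repeated more than three times in a row; V, L and D each appear at most once; the only place a smaller symbol precedes a larger one is the allowed subtractive pair IX, the symbol right after such a pair (if any) is smaller than the pair's first symbol, and otherwise the values never increase from left to right. Value: C (100) + X (10) + X (10) + X (10) + IX (9) = 139. So it is a valid standard Roman numeral.

Yes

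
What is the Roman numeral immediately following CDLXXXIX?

CDLXXXIX = 489; next is 490

CDXC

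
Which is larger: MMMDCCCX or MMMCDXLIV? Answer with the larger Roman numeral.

MMMDCCCX = 3810
MMMCDXLIV = 3444
3810 is larger

MMMDCCCX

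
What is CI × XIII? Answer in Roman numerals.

CI = 101
XIII = 13
101 × 13 = 1313

MCCCXIII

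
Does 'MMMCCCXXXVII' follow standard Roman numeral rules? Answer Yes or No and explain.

'MMMCCCXXXVII': Check the rules: uses only the symbols I, V, X, L, C, D, M; no symbol is repeated more than three times in a row; V, L and D each appear at most once; no smaller symbol precedes a larger one (values never increase from left to right). Value: M (1000) + M (1000) + M (1000) + C (100) + C (100) + C (100) + X (10) + X (10) + X (10) + V (5) + I (1) + I (1) = 3337. So it is a valid standard Roman numeral.

Yes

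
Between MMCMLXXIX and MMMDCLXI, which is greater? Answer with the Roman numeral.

MMCMLXXIX = 2979
MMMDCLXI = 3661
3661 is larger

MMMDCLXI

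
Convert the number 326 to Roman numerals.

Convert 326 to Roman numerals:
  326 contains 3×100 (CCC)
  26 contains 2×10 (XX)
  6 contains 1×5 (V)
  1 contains 1×1 (I)

CCCXXVI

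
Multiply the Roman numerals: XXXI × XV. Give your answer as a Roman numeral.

XXXI = 31
XV = 15
31 × 15 = 465

CDLXV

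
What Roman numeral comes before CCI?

CCI = 201; previous is 200

CC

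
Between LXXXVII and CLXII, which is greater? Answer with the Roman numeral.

LXXXVII = 87
CLXII = 162
162 is larger

CLXII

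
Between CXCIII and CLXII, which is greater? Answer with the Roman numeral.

CXCIII = 193
CLXII = 162
193 is larger

CXCIII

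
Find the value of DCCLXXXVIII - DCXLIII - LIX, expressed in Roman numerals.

DCCLXXXVIII = 788, DCXLIII = 643, LIX = 59
788 - 643 = 145
145 - 59 = 86

LXXXVI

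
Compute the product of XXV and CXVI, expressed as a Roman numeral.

XXV = 25
CXVI = 116
25 × 116 = 2900

MMCM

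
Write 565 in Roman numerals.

Convert 565 to Roman numerals:
  565 contains 1×500 (D)
  65 contains 1×50 (L)
  15 contains 1×10 (X)
  5 contains 1×5 (V)

DLXV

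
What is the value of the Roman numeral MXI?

MXI: M=1000, X=10, I=1
1000 + 10 + 1 = 1011

1011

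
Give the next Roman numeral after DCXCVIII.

DCXCVIII = 698, so the next integer is 698 + 1 = 699

DCXCIX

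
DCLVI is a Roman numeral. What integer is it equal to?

DCLVI: D=500, C=100, L=50, V=5, I=1
500 + 100 + 50 + 5 + 1 = 656

656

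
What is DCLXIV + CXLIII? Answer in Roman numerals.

DCLXIV = 664
CXLIII = 143
664 + 143 = 807

DCCCVII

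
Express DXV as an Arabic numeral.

DXV: D=500, X=10, V=5
500 + 10 + 5 = 515

515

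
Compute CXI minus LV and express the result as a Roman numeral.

CXI = 111
LV = 55
111 - 55 = 56

LVI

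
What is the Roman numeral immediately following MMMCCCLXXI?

MMMCCCLXXI = 3371; next is 3372

MMMCCCLXXII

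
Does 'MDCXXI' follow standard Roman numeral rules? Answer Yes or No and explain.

'MDCXXI': Check the rules: uses only the symbols I, V, X, L, C, D, M; no symbol is repeated more than three times in a row; V, L and D each appear at most once; no smaller symbol precedes a larger one (values never increase from left to right). Value: M (1000) + D (500) + C (100) + X (10) + X (10) + I (1) = 1621. So it is a valid standard Roman numeral.

Yes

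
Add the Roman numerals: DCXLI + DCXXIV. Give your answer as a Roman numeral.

DCXLI = 641
DCXXIV = 624
641 + 624 = 1265

MCCLXV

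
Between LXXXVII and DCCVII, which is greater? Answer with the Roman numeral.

LXXXVII = 87
DCCVII = 707
707 is larger

DCCVII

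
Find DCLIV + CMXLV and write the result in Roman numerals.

DCLIV = 654
CMXLV = 945
654 + 945 = 1599

MDXCIX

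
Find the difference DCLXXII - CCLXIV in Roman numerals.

DCLXXII = 672
CCLXIV = 264
672 - 264 = 408

CDVIII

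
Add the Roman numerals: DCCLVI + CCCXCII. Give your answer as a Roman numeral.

DCCLVI = 756
CCCXCII = 392
756 + 392 = 1148

MCXLVIII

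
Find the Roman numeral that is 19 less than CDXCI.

CDXCI = 491
491 - 19 = 472

CDLXXII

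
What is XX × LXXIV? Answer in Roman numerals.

XX = 20
LXXIV = 74
20 × 74 = 1480

MCDLXXX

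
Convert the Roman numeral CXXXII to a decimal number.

CXXXII: C=100, X=10, X=10, X=10, I=1, I=1
100 + 10 + 10 + 10 + 1 + 1 = 132

132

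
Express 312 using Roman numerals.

Convert 312 to Roman numerals:
  312 contains 3×100 (CCC)
  12 contains 1×10 (X)
  2 contains 2×1 (II)

CCCXII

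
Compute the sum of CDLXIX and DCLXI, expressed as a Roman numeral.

CDLXIX = 469
DCLXI = 661
469 + 661 = 1130

MCXXX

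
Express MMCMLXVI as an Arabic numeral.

MMCMLXVI: M=1000, M=1000, CM=900, L=50, X=10, V=5, I=1
1000 + 1000 + 900 + 50 + 10 + 5 + 1 = 2966

2966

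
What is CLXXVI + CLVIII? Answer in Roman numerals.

CLXXVI = 176
CLVIII = 158
176 + 158 = 334

CCCXXXIV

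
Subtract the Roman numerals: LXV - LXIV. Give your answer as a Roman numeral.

LXV = 65
LXIV = 64
65 - 64 = 1

I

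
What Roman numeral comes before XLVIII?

XLVIII = 48, so the previous integer is 48 - 1 = 47

XLVII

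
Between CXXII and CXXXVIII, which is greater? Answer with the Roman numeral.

CXXII = 122
CXXXVIII = 138
138 is larger

CXXXVIII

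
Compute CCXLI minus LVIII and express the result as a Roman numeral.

CCXLI = 241
LVIII = 58
241 - 58 = 183

CLXXXIII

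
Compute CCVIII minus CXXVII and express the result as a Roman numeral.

CCVIII = 208
CXXVII = 127
208 - 127 = 81

LXXXI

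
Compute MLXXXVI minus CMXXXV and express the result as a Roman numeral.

MLXXXVI = 1086
CMXXXV = 935
1086 - 935 = 151

CLI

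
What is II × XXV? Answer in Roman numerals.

II = 2
XXV = 25
2 × 25 = 50

L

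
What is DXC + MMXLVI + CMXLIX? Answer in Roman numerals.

DXC = 590, MMXLVI = 2046, CMXLIX = 949
590 + 2046 = 2636
2636 + 949 = 3585

MMMDLXXXV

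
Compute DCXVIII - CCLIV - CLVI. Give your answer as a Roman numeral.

DCXVIII = 618, CCLIV = 254, CLVI = 156
618 - 254 = 364
364 - 156 = 208

CCVIII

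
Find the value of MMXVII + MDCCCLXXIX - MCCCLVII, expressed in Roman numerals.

MMXVII = 2017, MDCCCLXXIX = 1879, MCCCLVII = 1357
2017 + 1879 = 3896
3896 - 1357 = 2539

MMDXXXIX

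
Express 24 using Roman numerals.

Convert 24 to Roman numerals:
  24 contains 2×10 (XX)
  4 contains 1×4 (IV)

XXIV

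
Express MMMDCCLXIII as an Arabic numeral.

MMMDCCLXIII: M=1000, M=1000, M=1000, D=500, C=100, C=100, L=50, X=10, I=1, I=1, I=1
1000 + 1000 + 1000 + 500 + 100 + 100 + 50 + 10 + 1 + 1 + 1 = 3763

3763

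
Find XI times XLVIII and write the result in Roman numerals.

XI = 11
XLVIII = 48
11 × 48 = 528

DXXVIII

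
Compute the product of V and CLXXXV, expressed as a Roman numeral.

V = 5
CLXXXV = 185
5 × 185 = 925

CMXXV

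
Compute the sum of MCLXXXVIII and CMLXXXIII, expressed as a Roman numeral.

MCLXXXVIII = 1188
CMLXXXIII = 983
1188 + 983 = 2171

MMCLXXI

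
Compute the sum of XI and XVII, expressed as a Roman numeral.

XI = 11
XVII = 17
11 + 17 = 28

XXVIII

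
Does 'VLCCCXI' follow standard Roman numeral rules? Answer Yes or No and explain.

'VLCCCXI': Invalid subtractive combination: VL

No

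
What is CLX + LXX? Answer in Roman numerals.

CLX = 160
LXX = 70
160 + 70 = 230

CCXXX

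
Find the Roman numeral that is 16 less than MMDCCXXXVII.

MMDCCXXXVII = 2737
2737 - 16 = 2721

MMDCCXXI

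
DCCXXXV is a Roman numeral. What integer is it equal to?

DCCXXXV: D=500, C=100, C=100, X=10, X=10, X=10, V=5
500 + 100 + 100 + 10 + 10 + 10 + 5 = 735

735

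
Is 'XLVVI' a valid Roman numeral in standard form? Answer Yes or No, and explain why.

'XLVVI': V should not appear more than once

No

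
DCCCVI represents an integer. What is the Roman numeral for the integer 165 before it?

DCCCVI = 806
806 - 165 = 641

DCXLI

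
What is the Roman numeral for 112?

Convert 112 to Roman numerals:
  112 contains 1×100 (C)
  12 contains 1×10 (X)
  2 contains 2×1 (II)

CXII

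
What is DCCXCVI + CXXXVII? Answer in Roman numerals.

DCCXCVI = 796
CXXXVII = 137
796 + 137 = 933

CMXXXIII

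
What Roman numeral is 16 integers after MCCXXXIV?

MCCXXXIV = 1234
1234 + 16 = 1250

MCCL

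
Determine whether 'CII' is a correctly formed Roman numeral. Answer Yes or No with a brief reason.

'CII': Check the rules: uses only the symbols I, V, X, L, C, D, M; no symbol is repeated more than three times in a row; V, L and D each appear at most once; no smaller symbol precedes a larger one (values never increase from left to right). Value: C (100) + I (1) + I (1) = 102. So it is a valid standard Roman numeral.

Yes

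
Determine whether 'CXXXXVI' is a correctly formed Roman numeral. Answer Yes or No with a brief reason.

'CXXXXVI': More than 3 consecutive X's

No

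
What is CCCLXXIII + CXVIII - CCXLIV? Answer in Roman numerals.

CCCLXXIII = 373, CXVIII = 118, CCXLIV = 244
373 + 118 = 491
491 - 244 = 247

CCXLVII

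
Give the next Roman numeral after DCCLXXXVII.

DCCLXXXVII = 787, so the next integer is 787 + 1 = 788

DCCLXXXVIII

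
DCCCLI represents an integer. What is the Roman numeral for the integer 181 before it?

DCCCLI = 851
851 - 181 = 670

DCLXX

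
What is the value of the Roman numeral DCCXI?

DCCXI: D=500, C=100, C=100, X=10, I=1
500 + 100 + 100 + 10 + 1 = 711

711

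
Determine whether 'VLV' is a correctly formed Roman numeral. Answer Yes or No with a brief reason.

'VLV': V should not appear more than once

No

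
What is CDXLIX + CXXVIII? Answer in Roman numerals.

CDXLIX = 449
CXXVIII = 128
449 + 128 = 577

DLXXVII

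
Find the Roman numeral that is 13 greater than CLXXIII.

CLXXIII = 173
173 + 13 = 186

CLXXXVI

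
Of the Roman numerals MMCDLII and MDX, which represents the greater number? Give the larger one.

MMCDLII = 2452
MDX = 1510
2452 is larger

MMCDLII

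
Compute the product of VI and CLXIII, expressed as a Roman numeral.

VI = 6
CLXIII = 163
6 × 163 = 978

CMLXXVIII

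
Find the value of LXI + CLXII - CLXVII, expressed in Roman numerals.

LXI = 61, CLXII = 162, CLXVII = 167
61 + 162 = 223
223 - 167 = 56

LVI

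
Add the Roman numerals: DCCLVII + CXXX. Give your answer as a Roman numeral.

DCCLVII = 757
CXXX = 130
757 + 130 = 887

DCCCLXXXVII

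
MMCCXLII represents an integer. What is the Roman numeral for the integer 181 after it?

MMCCXLII = 2242
2242 + 181 = 2423

MMCDXXIII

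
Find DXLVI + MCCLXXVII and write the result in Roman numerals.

DXLVI = 546
MCCLXXVII = 1277
546 + 1277 = 1823

MDCCCXXIII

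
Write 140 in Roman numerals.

Convert 140 to Roman numerals:
  140 contains 1×100 (C)
  40 contains 1×40 (XL)

CXL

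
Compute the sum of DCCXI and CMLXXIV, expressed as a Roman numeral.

DCCXI = 711
CMLXXIV = 974
711 + 974 = 1685

MDCLXXXV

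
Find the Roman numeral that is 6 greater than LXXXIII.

LXXXIII = 83
83 + 6 = 89

LXXXIX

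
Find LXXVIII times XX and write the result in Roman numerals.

LXXVIII = 78
XX = 20
78 × 20 = 1560

MDLX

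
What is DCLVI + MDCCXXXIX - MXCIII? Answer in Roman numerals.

DCLVI = 656, MDCCXXXIX = 1739, MXCIII = 1093
656 + 1739 = 2395
2395 - 1093 = 1302

MCCCII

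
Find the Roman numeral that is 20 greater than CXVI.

CXVI = 116
116 + 20 = 136

CXXXVI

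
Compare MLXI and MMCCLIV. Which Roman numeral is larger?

MLXI = 1061
MMCCLIV = 2254
2254 is larger

MMCCLIV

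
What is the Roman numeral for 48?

Convert 48 to Roman numerals:
  48 contains 1×40 (XL)
  8 contains 1×5 (V)
  3 contains 3×1 (III)

XLVIII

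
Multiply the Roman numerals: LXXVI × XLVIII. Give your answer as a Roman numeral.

LXXVI = 76
XLVIII = 48
76 × 48 = 3648

MMMDCXLVIII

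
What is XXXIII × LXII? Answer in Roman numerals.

XXXIII = 33
LXII = 62
33 × 62 = 2046

MMXLVI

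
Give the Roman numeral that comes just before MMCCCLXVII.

MMCCCLXVII = 2367, so the previous integer is 2367 - 1 = 2366

MMCCCLXVI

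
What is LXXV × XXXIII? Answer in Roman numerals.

LXXV = 75
XXXIII = 33
75 × 33 = 2475

MMCDLXXV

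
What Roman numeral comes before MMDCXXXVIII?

MMDCXXXVIII = 2638; previous is 2637

MMDCXXXVII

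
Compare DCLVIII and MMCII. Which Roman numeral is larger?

DCLVIII = 658
MMCII = 2102
2102 is larger

MMCII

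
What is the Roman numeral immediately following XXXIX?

XXXIX = 39, so the next integer is 39 + 1 = 40

XL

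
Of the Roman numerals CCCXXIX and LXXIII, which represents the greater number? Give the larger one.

CCCXXIX = 329
LXXIII = 73
329 is larger

CCCXXIX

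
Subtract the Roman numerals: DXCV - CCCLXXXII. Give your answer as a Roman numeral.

DXCV = 595
CCCLXXXII = 382
595 - 382 = 213

CCXIII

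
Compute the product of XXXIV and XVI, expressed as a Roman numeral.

XXXIV = 34
XVI = 16
34 × 16 = 544

DXLIV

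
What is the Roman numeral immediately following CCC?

CCC = 300; next is 301

CCCI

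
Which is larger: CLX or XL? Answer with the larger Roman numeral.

CLX = 160
XL = 40
160 is larger

CLX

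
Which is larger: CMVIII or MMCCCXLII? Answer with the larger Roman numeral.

CMVIII = 908
MMCCCXLII = 2342
2342 is larger

MMCCCXLII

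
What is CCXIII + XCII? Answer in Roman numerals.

CCXIII = 213
XCII = 92
213 + 92 = 305

CCCV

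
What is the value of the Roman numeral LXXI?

LXXI: L=50, X=10, X=10, I=1
50 + 10 + 10 + 1 = 71

71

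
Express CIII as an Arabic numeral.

CIII: C=100, I=1, I=1, I=1
100 + 1 + 1 + 1 = 103

103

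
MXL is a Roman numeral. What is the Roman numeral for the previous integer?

MXL = 1040; previous is 1039

MXXXIX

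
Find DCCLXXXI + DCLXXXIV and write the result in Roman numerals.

DCCLXXXI = 781
DCLXXXIV = 684
781 + 684 = 1465

MCDLXV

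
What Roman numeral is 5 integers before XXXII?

XXXII = 32
32 - 5 = 27

XXVII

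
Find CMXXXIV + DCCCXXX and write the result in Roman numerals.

CMXXXIV = 934
DCCCXXX = 830
934 + 830 = 1764

MDCCLXIV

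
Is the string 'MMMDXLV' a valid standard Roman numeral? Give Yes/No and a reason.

'MMMDXLV': Check the rules: uses only the symbols I, V, X, L, C, D, M; no symbol is repeated more than three times in a row; V, L and D each appear at most once; the only place a smaller symbol precedes a larger one is the allowed subtractive pair XL, the symbol right after such a pair (if any) is smaller than the pair's first symbol, and otherwise the values never increase from left to right. Value: M (1000) + M (1000) + M (1000) + D (500) + XL (40) + V (5) = 3545. So it is a valid standard Roman numeral.

Yes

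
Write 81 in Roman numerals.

Convert 81 to Roman numerals:
  81 contains 1×50 (L)
  31 contains 3×10 (XXX)
  1 contains 1×1 (I)

LXXXI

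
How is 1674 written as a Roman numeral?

Convert 1674 to Roman numerals:
  1674 contains 1×1000 (M)
  674 contains 1×500 (D)
  174 contains 1×100 (C)
  74 contains 1×50 (L)
  24 contains 2×10 (XX)
  4 contains 1×4 (IV)

MDCLXXIV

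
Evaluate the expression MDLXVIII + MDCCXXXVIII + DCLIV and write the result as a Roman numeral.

MDLXVIII = 1568, MDCCXXXVIII = 1738, DCLIV = 654
1568 + 1738 = 3306
3306 + 654 = 3960

MMMCMLX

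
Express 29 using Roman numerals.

Convert 29 to Roman numerals:
  29 contains 2×10 (XX)
  9 contains 1×9 (IX)

XXIX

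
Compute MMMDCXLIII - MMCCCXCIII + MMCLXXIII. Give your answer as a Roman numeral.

MMMDCXLIII = 3643, MMCCCXCIII = 2393, MMCLXXIII = 2173
3643 - 2393 = 1250
1250 + 2173 = 3423

MMMCDXXIII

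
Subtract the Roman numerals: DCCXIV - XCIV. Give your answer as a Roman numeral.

DCCXIV = 714
XCIV = 94
714 - 94 = 620

DCXX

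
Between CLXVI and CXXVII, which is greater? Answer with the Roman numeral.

CLXVI = 166
CXXVII = 127
166 is larger

CLXVI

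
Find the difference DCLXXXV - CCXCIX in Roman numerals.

DCLXXXV = 685
CCXCIX = 299
685 - 299 = 386

CCCLXXXVI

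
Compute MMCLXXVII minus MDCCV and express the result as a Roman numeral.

MMCLXXVII = 2177
MDCCV = 1705
2177 - 1705 = 472

CDLXXII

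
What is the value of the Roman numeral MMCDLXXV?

MMCDLXXV: M=1000, M=1000, CD=400, L=50, X=10, X=10, V=5
1000 + 1000 + 400 + 50 + 10 + 10 + 5 = 2475

2475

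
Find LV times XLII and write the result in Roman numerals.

LV = 55
XLII = 42
55 × 42 = 2310

MMCCCX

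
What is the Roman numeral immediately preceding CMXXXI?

CMXXXI = 931; previous is 930

CMXXX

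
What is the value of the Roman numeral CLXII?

CLXII: C=100, L=50, X=10, I=1, I=1
100 + 50 + 10 + 1 + 1 = 162

162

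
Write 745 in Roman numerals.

Convert 745 to Roman numerals:
  745 contains 1×500 (D)
  245 contains 2×100 (CC)
  45 contains 1×40 (XL)
  5 contains 1×5 (V)

DCCXLV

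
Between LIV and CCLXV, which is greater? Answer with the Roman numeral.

LIV = 54
CCLXV = 265
265 is larger

CCLXV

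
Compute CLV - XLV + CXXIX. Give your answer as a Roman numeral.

CLV = 155, XLV = 45, CXXIX = 129
155 - 45 = 110
110 + 129 = 239

CCXXXIX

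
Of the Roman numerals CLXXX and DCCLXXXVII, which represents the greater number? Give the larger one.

CLXXX = 180
DCCLXXXVII = 787
787 is larger

DCCLXXXVII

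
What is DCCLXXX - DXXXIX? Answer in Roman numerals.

DCCLXXX = 780
DXXXIX = 539
780 - 539 = 241

CCXLI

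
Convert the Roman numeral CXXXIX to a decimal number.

CXXXIX: C=100, X=10, X=10, X=10, IX=9
100 + 10 + 10 + 10 + 9 = 139

139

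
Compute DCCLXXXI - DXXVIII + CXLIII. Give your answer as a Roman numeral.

DCCLXXXI = 781, DXXVIII = 528, CXLIII = 143
781 - 528 = 253
253 + 143 = 396

CCCXCVI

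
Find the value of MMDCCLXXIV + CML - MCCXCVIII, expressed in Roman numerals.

MMDCCLXXIV = 2774, CML = 950, MCCXCVIII = 1298
2774 + 950 = 3724
3724 - 1298 = 2426

MMCDXXVI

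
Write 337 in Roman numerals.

Convert 337 to Roman numerals:
  337 contains 3×100 (CCC)
  37 contains 3×10 (XXX)
  7 contains 1×5 (V)
  2 contains 2×1 (II)

CCCXXXVII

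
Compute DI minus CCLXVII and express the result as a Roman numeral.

DI = 501
CCLXVII = 267
501 - 267 = 234

CCXXXIV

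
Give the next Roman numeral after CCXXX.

CCXXX = 230; next is 231

CCXXXI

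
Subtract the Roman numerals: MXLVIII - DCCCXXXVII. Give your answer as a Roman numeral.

MXLVIII = 1048
DCCCXXXVII = 837
1048 - 837 = 211

CCXI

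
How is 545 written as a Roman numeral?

Convert 545 to Roman numerals:
  545 contains 1×500 (D)
  45 contains 1×40 (XL)
  5 contains 1×5 (V)

DXLV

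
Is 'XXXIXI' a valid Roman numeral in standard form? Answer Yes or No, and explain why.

'XXXIXI': I cannot come right after the subtractive pair IX: once I is subtracted in IX, the next symbol must be smaller than I

No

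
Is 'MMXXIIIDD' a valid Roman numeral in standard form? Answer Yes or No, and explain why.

'MMXXIIIDD': D should not appear more than once

No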